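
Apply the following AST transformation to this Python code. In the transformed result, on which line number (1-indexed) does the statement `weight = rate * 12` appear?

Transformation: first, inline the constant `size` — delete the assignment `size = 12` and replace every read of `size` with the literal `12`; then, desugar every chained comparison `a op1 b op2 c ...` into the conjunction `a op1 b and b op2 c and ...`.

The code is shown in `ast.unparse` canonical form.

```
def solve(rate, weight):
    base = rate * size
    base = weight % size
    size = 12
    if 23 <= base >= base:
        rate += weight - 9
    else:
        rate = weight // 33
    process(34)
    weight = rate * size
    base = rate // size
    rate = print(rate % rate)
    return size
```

Transformed code:
def solve(rate, weight):
    base = rate * 12
    base = weight % 12
    if 23 <= base and base >= base:
        rate += weight - 9
    else:
        rate = weight // 33
    process(34)
    weight = rate * 12
    base = rate // 12
    rate = print(rate % rate)
    return 12

9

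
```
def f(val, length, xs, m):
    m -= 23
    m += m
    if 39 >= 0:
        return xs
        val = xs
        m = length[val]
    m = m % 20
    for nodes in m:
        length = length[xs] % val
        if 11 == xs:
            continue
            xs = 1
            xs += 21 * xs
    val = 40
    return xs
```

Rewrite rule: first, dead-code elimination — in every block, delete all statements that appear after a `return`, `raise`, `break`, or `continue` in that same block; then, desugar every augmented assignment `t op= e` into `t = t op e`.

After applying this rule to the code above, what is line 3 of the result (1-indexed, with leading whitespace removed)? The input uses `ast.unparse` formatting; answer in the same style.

m = m + m

Transformed code:
def f(val, length, xs, m):
    m = m - 23
    m = m + m
    if 39 >= 0:
        return xs
    m = m % 20
    for nodes in m:
        length = length[xs] % val
        if 11 == xs:
            continue
    val = 40
    return xs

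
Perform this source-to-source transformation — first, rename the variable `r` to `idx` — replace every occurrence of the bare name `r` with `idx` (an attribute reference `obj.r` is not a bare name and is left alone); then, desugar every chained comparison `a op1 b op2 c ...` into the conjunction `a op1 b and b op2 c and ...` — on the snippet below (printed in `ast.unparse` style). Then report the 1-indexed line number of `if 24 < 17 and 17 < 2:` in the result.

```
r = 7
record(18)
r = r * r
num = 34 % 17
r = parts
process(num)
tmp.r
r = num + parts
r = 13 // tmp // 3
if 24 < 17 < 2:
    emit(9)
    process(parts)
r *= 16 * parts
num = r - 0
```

Transformed code:
idx = 7
record(18)
idx = idx * idx
num = 34 % 17
idx = parts
process(num)
tmp.r
idx = num + parts
idx = 13 // tmp // 3
if 24 < 17 and 17 < 2:
    emit(9)
    process(parts)
idx *= 16 * parts
num = idx - 0

10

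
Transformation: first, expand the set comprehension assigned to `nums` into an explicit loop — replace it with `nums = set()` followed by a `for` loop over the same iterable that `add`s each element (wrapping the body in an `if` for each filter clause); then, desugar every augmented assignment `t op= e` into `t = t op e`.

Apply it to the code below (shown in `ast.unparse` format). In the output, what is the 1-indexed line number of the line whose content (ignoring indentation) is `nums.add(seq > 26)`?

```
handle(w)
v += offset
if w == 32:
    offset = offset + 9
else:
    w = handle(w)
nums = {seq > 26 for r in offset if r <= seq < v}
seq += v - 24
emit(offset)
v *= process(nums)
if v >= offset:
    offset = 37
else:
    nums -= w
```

10

Transformed code:
handle(w)
v = v + offset
if w == 32:
    offset = offset + 9
else:
    w = handle(w)
nums = set()
for r in offset:
    if r <= seq < v:
        nums.add(seq > 26)
seq = seq + (v - 24)
emit(offset)
v = v * process(nums)
if v >= offset:
    offset = 37
else:
    nums = nums - w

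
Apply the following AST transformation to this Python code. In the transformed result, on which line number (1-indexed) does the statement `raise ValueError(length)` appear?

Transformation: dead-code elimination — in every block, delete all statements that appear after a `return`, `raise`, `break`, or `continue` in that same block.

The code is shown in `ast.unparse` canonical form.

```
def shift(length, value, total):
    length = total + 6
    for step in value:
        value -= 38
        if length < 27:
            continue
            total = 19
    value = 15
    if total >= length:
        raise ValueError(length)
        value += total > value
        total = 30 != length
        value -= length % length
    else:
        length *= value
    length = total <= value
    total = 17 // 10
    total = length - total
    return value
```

9

Transformed code:
def shift(length, value, total):
    length = total + 6
    for step in value:
        value -= 38
        if length < 27:
            continue
    value = 15
    if total >= length:
        raise ValueError(length)
    else:
        length *= value
    length = total <= value
    total = 17 // 10
    total = length - total
    return value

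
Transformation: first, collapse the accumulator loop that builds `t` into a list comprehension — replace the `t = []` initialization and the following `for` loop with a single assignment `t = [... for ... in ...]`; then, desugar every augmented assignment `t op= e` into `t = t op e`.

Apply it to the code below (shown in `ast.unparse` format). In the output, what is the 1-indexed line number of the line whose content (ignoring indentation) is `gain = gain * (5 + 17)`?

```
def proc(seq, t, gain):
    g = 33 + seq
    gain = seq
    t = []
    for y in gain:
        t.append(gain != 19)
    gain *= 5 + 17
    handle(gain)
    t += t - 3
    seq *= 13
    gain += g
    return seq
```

Transformed code:
def proc(seq, t, gain):
    g = 33 + seq
    gain = seq
    t = [gain != 19 for y in gain]
    gain = gain * (5 + 17)
    handle(gain)
    t = t + (t - 3)
    seq = seq * 13
    gain = gain + g
    return seq

5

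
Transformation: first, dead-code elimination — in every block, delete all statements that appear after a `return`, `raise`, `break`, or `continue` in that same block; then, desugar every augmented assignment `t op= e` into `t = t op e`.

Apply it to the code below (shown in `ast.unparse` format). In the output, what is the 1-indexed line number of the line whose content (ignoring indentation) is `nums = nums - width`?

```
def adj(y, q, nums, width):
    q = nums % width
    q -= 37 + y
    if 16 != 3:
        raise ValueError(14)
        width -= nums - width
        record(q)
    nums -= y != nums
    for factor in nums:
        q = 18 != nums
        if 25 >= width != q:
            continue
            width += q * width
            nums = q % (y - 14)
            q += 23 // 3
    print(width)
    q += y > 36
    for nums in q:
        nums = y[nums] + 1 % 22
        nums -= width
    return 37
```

15

Transformed code:
def adj(y, q, nums, width):
    q = nums % width
    q = q - (37 + y)
    if 16 != 3:
        raise ValueError(14)
    nums = nums - (y != nums)
    for factor in nums:
        q = 18 != nums
        if 25 >= width != q:
            continue
    print(width)
    q = q + (y > 36)
    for nums in q:
        nums = y[nums] + 1 % 22
        nums = nums - width
    return 37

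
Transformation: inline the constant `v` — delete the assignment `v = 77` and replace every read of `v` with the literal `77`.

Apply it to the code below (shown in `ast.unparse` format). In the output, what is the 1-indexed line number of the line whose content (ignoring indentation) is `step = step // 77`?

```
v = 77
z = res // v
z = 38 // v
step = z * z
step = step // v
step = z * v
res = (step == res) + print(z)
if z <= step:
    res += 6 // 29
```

4

Transformed code:
z = res // 77
z = 38 // 77
step = z * z
step = step // 77
step = z * 77
res = (step == res) + print(z)
if z <= step:
    res += 6 // 29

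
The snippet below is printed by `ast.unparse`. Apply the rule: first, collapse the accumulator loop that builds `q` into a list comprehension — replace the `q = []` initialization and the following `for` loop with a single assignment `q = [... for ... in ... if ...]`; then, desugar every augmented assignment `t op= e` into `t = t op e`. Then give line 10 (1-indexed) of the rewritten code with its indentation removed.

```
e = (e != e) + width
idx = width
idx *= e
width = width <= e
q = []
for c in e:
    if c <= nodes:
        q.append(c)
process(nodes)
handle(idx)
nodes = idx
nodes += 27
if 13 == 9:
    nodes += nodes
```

Transformed code:
e = (e != e) + width
idx = width
idx = idx * e
width = width <= e
q = [c for c in e if c <= nodes]
process(nodes)
handle(idx)
nodes = idx
nodes = nodes + 27
if 13 == 9:
    nodes = nodes + nodes

if 13 == 9:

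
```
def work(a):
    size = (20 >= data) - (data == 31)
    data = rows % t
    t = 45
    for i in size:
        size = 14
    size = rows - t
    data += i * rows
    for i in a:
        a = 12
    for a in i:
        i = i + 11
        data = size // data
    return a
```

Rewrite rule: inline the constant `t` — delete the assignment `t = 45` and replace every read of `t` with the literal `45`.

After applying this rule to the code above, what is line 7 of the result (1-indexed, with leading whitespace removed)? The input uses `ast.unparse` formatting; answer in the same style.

data += i * rows

Transformed code:
def work(a):
    size = (20 >= data) - (data == 31)
    data = rows % 45
    for i in size:
        size = 14
    size = rows - 45
    data += i * rows
    for i in a:
        a = 12
    for a in i:
        i = i + 11
        data = size // data
    return a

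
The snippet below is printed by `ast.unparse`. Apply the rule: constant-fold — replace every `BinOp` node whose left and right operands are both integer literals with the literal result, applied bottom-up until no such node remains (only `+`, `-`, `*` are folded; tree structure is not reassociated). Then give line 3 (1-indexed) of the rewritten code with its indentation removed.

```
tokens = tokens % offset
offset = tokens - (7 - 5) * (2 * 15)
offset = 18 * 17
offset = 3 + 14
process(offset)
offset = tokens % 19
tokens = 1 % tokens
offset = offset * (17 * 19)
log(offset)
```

Transformed code:
tokens = tokens % offset
offset = tokens - 60
offset = 306
offset = 17
process(offset)
offset = tokens % 19
tokens = 1 % tokens
offset = offset * 323
log(offset)

offset = 306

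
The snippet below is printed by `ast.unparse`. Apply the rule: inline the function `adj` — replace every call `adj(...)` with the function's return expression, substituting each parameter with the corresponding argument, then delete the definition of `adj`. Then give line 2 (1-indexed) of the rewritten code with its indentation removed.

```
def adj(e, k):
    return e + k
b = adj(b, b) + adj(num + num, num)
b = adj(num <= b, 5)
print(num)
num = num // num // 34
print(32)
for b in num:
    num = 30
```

b = (num <= b) + 5

Transformed code:
b = b + b + (num + num + num)
b = (num <= b) + 5
print(num)
num = num // num // 34
print(32)
for b in num:
    num = 30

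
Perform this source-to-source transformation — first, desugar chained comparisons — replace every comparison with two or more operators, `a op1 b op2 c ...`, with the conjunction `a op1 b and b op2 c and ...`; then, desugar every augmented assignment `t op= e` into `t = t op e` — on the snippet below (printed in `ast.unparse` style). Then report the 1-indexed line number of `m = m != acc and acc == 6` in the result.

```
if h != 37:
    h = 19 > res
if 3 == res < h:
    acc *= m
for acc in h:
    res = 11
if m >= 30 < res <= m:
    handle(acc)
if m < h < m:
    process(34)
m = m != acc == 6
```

11

Transformed code:
if h != 37:
    h = 19 > res
if 3 == res and res < h:
    acc = acc * m
for acc in h:
    res = 11
if m >= 30 and 30 < res and (res <= m):
    handle(acc)
if m < h and h < m:
    process(34)
m = m != acc and acc == 6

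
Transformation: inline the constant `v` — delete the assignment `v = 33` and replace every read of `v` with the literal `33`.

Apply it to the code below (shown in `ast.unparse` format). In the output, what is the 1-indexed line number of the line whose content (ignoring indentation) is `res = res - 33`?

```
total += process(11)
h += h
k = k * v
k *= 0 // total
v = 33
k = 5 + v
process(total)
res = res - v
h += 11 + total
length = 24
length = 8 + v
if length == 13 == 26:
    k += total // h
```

Transformed code:
total += process(11)
h += h
k = k * 33
k *= 0 // total
k = 5 + 33
process(total)
res = res - 33
h += 11 + total
length = 24
length = 8 + 33
if length == 13 == 26:
    k += total // h

7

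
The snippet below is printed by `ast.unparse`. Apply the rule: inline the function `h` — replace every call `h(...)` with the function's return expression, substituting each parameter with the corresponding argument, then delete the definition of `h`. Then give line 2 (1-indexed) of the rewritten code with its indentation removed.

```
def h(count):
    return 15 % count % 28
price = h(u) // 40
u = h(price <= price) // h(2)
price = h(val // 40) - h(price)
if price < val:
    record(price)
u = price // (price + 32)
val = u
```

Transformed code:
price = 15 % u % 28 // 40
u = 15 % (price <= price) % 28 // (15 % 2 % 28)
price = 15 % (val // 40) % 28 - 15 % price % 28
if price < val:
    record(price)
u = price // (price + 32)
val = u

u = 15 % (price <= price) % 28 // (15 % 2 % 28)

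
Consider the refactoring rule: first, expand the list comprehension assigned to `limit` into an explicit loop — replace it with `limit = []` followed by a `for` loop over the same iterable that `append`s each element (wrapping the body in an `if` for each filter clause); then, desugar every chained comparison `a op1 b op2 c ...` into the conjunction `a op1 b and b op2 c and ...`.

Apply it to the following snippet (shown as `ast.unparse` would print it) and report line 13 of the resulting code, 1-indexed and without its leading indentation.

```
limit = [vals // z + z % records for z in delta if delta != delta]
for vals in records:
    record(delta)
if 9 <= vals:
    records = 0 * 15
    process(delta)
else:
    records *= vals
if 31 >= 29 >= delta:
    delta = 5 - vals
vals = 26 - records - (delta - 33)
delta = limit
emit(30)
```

Transformed code:
limit = []
for z in delta:
    if delta != delta:
        limit.append(vals // z + z % records)
for vals in records:
    record(delta)
if 9 <= vals:
    records = 0 * 15
    process(delta)
else:
    records *= vals
if 31 >= 29 and 29 >= delta:
    delta = 5 - vals
vals = 26 - records - (delta - 33)
delta = limit
emit(30)

delta = 5 - vals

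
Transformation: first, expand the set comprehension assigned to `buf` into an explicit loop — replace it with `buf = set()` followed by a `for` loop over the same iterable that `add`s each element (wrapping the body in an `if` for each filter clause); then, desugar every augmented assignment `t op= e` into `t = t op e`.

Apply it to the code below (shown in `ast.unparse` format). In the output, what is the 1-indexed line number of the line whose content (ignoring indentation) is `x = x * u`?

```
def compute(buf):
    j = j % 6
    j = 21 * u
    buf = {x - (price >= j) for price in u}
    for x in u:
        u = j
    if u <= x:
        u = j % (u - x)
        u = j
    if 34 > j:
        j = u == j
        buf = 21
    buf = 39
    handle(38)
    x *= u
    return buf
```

Transformed code:
def compute(buf):
    j = j % 6
    j = 21 * u
    buf = set()
    for price in u:
        buf.add(x - (price >= j))
    for x in u:
        u = j
    if u <= x:
        u = j % (u - x)
        u = j
    if 34 > j:
        j = u == j
        buf = 21
    buf = 39
    handle(38)
    x = x * u
    return buf

17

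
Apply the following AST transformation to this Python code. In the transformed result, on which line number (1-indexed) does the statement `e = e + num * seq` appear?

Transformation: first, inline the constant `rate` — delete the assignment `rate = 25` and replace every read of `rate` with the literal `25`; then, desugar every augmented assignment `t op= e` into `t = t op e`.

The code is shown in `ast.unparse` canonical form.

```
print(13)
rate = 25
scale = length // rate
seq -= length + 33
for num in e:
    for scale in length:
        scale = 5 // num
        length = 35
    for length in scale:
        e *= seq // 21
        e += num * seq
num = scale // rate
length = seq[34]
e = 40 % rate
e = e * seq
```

Transformed code:
print(13)
scale = length // 25
seq = seq - (length + 33)
for num in e:
    for scale in length:
        scale = 5 // num
        length = 35
    for length in scale:
        e = e * (seq // 21)
        e = e + num * seq
num = scale // 25
length = seq[34]
e = 40 % 25
e = e * seq

10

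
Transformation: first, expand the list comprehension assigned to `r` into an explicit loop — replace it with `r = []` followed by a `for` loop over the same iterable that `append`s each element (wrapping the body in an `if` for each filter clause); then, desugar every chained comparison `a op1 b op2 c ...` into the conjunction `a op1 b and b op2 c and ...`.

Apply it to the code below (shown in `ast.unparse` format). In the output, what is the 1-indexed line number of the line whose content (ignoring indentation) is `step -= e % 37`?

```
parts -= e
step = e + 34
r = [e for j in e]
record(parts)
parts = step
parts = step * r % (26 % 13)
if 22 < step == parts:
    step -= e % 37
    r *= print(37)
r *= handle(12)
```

Transformed code:
parts -= e
step = e + 34
r = []
for j in e:
    r.append(e)
record(parts)
parts = step
parts = step * r % (26 % 13)
if 22 < step and step == parts:
    step -= e % 37
    r *= print(37)
r *= handle(12)

10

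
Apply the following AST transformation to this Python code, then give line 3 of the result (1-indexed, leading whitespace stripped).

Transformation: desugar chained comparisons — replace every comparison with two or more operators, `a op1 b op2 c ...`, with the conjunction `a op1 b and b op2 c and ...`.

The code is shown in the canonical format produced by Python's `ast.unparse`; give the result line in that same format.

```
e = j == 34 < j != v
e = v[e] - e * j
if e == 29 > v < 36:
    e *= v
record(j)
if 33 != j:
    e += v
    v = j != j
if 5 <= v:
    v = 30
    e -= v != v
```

if e == 29 and 29 > v and (v < 36):

Transformed code:
e = j == 34 and 34 < j and (j != v)
e = v[e] - e * j
if e == 29 and 29 > v and (v < 36):
    e *= v
record(j)
if 33 != j:
    e += v
    v = j != j
if 5 <= v:
    v = 30
    e -= v != v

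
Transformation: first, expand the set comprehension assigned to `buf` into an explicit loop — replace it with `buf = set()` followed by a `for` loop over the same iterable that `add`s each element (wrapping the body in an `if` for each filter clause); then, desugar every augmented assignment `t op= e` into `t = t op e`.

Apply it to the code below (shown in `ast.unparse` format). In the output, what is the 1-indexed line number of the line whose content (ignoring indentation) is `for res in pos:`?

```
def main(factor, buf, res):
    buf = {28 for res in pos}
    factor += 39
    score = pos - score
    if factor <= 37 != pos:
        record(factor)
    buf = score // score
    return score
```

Transformed code:
def main(factor, buf, res):
    buf = set()
    for res in pos:
        buf.add(28)
    factor = factor + 39
    score = pos - score
    if factor <= 37 != pos:
        record(factor)
    buf = score // score
    return score

3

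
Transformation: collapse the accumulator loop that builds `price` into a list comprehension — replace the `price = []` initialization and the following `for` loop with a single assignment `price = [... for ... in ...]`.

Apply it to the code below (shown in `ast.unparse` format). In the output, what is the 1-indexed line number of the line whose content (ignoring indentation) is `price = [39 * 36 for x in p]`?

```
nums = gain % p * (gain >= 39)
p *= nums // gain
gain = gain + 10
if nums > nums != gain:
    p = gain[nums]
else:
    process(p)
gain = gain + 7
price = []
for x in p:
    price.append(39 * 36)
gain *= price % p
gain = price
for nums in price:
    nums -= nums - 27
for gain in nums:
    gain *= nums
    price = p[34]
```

9

Transformed code:
nums = gain % p * (gain >= 39)
p *= nums // gain
gain = gain + 10
if nums > nums != gain:
    p = gain[nums]
else:
    process(p)
gain = gain + 7
price = [39 * 36 for x in p]
gain *= price % p
gain = price
for nums in price:
    nums -= nums - 27
for gain in nums:
    gain *= nums
    price = p[34]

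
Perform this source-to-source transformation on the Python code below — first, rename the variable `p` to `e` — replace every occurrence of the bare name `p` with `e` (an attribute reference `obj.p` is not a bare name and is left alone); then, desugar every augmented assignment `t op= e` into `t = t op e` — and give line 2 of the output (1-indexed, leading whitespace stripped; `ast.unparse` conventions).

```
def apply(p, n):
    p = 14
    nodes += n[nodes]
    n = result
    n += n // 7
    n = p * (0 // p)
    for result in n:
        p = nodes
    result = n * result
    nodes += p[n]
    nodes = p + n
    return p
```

e = 14

Transformed code:
def apply(e, n):
    e = 14
    nodes = nodes + n[nodes]
    n = result
    n = n + n // 7
    n = e * (0 // e)
    for result in n:
        e = nodes
    result = n * result
    nodes = nodes + e[n]
    nodes = e + n
    return e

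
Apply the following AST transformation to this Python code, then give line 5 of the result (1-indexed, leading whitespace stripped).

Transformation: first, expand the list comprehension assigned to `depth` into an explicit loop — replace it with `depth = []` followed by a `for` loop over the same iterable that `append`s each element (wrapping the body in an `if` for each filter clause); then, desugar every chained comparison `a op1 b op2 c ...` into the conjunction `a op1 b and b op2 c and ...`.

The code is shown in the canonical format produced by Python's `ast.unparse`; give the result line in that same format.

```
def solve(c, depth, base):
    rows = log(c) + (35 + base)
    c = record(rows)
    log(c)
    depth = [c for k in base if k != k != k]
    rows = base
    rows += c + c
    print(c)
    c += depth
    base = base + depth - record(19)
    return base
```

depth = []

Transformed code:
def solve(c, depth, base):
    rows = log(c) + (35 + base)
    c = record(rows)
    log(c)
    depth = []
    for k in base:
        if k != k and k != k:
            depth.append(c)
    rows = base
    rows += c + c
    print(c)
    c += depth
    base = base + depth - record(19)
    return base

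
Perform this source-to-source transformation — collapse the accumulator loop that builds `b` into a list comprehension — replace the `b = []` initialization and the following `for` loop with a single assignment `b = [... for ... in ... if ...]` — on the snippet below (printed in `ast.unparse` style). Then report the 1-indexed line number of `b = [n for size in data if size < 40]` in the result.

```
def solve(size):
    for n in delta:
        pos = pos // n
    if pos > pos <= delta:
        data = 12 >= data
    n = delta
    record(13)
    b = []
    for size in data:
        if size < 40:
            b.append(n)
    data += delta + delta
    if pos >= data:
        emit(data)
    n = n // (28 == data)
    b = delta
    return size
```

8

Transformed code:
def solve(size):
    for n in delta:
        pos = pos // n
    if pos > pos <= delta:
        data = 12 >= data
    n = delta
    record(13)
    b = [n for size in data if size < 40]
    data += delta + delta
    if pos >= data:
        emit(data)
    n = n // (28 == data)
    b = delta
    return size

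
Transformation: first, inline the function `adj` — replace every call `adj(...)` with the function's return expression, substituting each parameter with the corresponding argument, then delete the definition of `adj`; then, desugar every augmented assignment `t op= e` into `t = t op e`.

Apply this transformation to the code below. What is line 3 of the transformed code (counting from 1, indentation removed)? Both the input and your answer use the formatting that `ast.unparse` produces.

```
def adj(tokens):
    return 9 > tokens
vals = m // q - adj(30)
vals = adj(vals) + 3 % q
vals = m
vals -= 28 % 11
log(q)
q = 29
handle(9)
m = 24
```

Transformed code:
vals = m // q - (9 > 30)
vals = (9 > vals) + 3 % q
vals = m
vals = vals - 28 % 11
log(q)
q = 29
handle(9)
m = 24

vals = m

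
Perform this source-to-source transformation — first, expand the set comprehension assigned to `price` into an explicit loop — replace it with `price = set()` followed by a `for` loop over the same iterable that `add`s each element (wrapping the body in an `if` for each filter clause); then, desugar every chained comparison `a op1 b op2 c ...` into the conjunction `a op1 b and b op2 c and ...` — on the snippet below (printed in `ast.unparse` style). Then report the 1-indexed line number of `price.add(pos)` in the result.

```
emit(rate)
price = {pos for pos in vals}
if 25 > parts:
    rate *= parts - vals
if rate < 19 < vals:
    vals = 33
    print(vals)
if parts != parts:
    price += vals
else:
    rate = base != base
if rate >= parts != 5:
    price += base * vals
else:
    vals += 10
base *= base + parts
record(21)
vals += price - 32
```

4

Transformed code:
emit(rate)
price = set()
for pos in vals:
    price.add(pos)
if 25 > parts:
    rate *= parts - vals
if rate < 19 and 19 < vals:
    vals = 33
    print(vals)
if parts != parts:
    price += vals
else:
    rate = base != base
if rate >= parts and parts != 5:
    price += base * vals
else:
    vals += 10
base *= base + parts
record(21)
vals += price - 32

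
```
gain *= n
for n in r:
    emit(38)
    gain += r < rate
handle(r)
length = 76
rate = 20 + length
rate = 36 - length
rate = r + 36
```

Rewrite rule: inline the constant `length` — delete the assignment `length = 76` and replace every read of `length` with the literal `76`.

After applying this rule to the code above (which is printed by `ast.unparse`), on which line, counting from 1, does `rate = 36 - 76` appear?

Transformed code:
gain *= n
for n in r:
    emit(38)
    gain += r < rate
handle(r)
rate = 20 + 76
rate = 36 - 76
rate = r + 36

7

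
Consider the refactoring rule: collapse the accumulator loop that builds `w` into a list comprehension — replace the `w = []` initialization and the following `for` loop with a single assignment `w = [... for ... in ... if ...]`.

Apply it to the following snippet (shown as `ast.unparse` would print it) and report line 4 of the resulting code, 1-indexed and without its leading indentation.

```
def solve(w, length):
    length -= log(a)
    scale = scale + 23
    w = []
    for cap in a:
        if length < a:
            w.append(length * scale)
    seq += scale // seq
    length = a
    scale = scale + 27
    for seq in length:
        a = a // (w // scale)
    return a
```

w = [length * scale for cap in a if length < a]

Transformed code:
def solve(w, length):
    length -= log(a)
    scale = scale + 23
    w = [length * scale for cap in a if length < a]
    seq += scale // seq
    length = a
    scale = scale + 27
    for seq in length:
        a = a // (w // scale)
    return a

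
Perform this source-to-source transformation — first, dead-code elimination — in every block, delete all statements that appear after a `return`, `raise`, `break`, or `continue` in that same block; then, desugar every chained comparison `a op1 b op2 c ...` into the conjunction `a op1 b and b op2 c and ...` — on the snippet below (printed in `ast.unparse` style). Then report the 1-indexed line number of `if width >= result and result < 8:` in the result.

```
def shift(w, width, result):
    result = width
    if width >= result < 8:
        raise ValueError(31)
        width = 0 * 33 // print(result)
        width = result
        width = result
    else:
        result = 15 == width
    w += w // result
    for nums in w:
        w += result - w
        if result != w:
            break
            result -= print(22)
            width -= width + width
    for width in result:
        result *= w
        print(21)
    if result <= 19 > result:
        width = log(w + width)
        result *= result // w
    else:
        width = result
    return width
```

3

Transformed code:
def shift(w, width, result):
    result = width
    if width >= result and result < 8:
        raise ValueError(31)
    else:
        result = 15 == width
    w += w // result
    for nums in w:
        w += result - w
        if result != w:
            break
    for width in result:
        result *= w
        print(21)
    if result <= 19 and 19 > result:
        width = log(w + width)
        result *= result // w
    else:
        width = result
    return width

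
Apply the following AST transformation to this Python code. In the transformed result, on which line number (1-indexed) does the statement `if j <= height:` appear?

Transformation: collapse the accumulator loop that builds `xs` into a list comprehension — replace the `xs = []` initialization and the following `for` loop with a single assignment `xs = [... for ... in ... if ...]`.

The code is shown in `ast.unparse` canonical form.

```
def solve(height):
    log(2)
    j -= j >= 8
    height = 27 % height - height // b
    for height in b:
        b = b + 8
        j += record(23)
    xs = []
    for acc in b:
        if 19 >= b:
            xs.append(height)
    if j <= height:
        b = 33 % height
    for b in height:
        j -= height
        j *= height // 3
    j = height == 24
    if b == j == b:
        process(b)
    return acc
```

Transformed code:
def solve(height):
    log(2)
    j -= j >= 8
    height = 27 % height - height // b
    for height in b:
        b = b + 8
        j += record(23)
    xs = [height for acc in b if 19 >= b]
    if j <= height:
        b = 33 % height
    for b in height:
        j -= height
        j *= height // 3
    j = height == 24
    if b == j == b:
        process(b)
    return acc

9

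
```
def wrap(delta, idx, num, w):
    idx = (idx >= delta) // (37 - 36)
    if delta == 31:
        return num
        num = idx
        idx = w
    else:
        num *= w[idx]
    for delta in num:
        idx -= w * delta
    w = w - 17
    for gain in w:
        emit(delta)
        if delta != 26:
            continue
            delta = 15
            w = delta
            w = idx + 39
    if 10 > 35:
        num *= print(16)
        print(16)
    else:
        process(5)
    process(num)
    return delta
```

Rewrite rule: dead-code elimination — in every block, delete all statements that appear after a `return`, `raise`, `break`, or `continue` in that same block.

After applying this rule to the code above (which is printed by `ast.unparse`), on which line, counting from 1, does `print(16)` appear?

Transformed code:
def wrap(delta, idx, num, w):
    idx = (idx >= delta) // (37 - 36)
    if delta == 31:
        return num
    else:
        num *= w[idx]
    for delta in num:
        idx -= w * delta
    w = w - 17
    for gain in w:
        emit(delta)
        if delta != 26:
            continue
    if 10 > 35:
        num *= print(16)
        print(16)
    else:
        process(5)
    process(num)
    return delta

16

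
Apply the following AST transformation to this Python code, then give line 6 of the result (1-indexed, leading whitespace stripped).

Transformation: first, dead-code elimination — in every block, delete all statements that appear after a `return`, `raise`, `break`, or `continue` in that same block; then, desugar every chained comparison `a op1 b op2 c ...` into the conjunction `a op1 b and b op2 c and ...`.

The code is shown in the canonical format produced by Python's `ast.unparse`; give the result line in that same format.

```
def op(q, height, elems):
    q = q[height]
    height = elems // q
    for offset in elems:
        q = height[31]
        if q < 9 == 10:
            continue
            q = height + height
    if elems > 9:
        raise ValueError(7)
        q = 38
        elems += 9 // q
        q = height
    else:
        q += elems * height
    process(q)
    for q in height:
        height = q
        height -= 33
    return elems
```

if q < 9 and 9 == 10:

Transformed code:
def op(q, height, elems):
    q = q[height]
    height = elems // q
    for offset in elems:
        q = height[31]
        if q < 9 and 9 == 10:
            continue
    if elems > 9:
        raise ValueError(7)
    else:
        q += elems * height
    process(q)
    for q in height:
        height = q
        height -= 33
    return elems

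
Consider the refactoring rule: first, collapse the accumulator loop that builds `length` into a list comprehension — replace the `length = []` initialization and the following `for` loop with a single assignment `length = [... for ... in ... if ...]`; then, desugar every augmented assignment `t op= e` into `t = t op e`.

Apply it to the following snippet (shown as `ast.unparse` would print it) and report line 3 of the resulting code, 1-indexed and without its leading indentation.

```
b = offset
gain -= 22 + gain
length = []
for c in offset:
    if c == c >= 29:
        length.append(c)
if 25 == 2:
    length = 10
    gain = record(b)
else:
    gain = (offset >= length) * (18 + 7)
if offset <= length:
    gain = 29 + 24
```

Transformed code:
b = offset
gain = gain - (22 + gain)
length = [c for c in offset if c == c >= 29]
if 25 == 2:
    length = 10
    gain = record(b)
else:
    gain = (offset >= length) * (18 + 7)
if offset <= length:
    gain = 29 + 24

length = [c for c in offset if c == c >= 29]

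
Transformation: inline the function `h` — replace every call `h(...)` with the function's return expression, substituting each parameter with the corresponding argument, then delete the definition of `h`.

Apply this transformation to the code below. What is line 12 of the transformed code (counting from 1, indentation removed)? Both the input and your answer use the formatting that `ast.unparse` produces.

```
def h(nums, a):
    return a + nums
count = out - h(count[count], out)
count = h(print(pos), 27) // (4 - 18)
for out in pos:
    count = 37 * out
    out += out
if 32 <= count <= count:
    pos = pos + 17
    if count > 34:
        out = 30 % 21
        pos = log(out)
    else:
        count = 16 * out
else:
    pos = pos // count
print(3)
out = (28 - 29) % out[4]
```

Transformed code:
count = out - (out + count[count])
count = (27 + print(pos)) // (4 - 18)
for out in pos:
    count = 37 * out
    out += out
if 32 <= count <= count:
    pos = pos + 17
    if count > 34:
        out = 30 % 21
        pos = log(out)
    else:
        count = 16 * out
else:
    pos = pos // count
print(3)
out = (28 - 29) % out[4]

count = 16 * out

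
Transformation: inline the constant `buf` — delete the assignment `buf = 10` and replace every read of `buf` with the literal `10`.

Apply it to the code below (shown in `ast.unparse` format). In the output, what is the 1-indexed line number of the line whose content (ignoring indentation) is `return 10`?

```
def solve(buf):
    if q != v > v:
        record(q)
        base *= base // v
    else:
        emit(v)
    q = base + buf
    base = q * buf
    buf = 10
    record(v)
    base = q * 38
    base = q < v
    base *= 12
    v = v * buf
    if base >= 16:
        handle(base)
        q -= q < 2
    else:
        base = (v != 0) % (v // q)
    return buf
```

19

Transformed code:
def solve(buf):
    if q != v > v:
        record(q)
        base *= base // v
    else:
        emit(v)
    q = base + 10
    base = q * 10
    record(v)
    base = q * 38
    base = q < v
    base *= 12
    v = v * 10
    if base >= 16:
        handle(base)
        q -= q < 2
    else:
        base = (v != 0) % (v // q)
    return 10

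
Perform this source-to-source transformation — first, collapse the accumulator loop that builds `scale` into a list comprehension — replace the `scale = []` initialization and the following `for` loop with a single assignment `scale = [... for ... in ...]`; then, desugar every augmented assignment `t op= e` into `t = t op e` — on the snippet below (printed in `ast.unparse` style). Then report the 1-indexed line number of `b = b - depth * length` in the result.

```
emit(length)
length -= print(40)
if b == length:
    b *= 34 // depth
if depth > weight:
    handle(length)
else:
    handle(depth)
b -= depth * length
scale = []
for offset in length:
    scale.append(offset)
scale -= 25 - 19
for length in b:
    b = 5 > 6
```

Transformed code:
emit(length)
length = length - print(40)
if b == length:
    b = b * (34 // depth)
if depth > weight:
    handle(length)
else:
    handle(depth)
b = b - depth * length
scale = [offset for offset in length]
scale = scale - (25 - 19)
for length in b:
    b = 5 > 6

9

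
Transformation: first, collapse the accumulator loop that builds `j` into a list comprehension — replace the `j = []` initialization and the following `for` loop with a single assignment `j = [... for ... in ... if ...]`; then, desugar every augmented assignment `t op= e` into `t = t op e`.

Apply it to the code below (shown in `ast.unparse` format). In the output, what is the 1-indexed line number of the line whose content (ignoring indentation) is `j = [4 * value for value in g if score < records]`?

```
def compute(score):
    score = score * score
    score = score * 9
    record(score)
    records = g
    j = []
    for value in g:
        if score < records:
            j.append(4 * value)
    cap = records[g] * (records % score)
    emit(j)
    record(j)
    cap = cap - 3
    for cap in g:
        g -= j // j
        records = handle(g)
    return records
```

Transformed code:
def compute(score):
    score = score * score
    score = score * 9
    record(score)
    records = g
    j = [4 * value for value in g if score < records]
    cap = records[g] * (records % score)
    emit(j)
    record(j)
    cap = cap - 3
    for cap in g:
        g = g - j // j
        records = handle(g)
    return records

6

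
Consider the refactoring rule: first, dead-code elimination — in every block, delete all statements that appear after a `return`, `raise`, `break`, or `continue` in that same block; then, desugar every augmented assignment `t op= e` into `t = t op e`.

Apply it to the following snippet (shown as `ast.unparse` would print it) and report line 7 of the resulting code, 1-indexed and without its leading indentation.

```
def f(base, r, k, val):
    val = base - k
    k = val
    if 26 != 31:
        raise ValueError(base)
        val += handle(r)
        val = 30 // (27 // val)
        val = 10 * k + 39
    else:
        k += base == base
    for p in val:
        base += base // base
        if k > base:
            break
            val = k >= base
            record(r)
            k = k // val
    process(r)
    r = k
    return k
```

Transformed code:
def f(base, r, k, val):
    val = base - k
    k = val
    if 26 != 31:
        raise ValueError(base)
    else:
        k = k + (base == base)
    for p in val:
        base = base + base // base
        if k > base:
            break
    process(r)
    r = k
    return k

k = k + (base == base)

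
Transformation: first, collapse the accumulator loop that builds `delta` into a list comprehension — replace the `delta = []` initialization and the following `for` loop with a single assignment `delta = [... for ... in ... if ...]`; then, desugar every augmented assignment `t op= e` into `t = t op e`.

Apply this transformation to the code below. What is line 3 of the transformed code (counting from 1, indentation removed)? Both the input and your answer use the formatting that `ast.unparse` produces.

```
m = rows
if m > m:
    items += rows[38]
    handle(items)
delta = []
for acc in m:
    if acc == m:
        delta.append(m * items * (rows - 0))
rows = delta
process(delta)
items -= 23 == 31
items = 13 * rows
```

items = items + rows[38]

Transformed code:
m = rows
if m > m:
    items = items + rows[38]
    handle(items)
delta = [m * items * (rows - 0) for acc in m if acc == m]
rows = delta
process(delta)
items = items - (23 == 31)
items = 13 * rows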